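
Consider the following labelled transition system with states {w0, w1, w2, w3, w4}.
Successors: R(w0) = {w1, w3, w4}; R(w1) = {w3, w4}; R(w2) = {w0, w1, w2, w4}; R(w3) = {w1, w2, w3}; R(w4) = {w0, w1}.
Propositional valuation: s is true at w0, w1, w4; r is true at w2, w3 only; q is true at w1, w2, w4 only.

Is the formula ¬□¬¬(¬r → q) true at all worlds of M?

No

Let φ = ¬□¬¬(¬r → q). Evaluate φ at each world:
  w0 (successors {w1, w3, w4}): φ is false.
  w1 (successors {w3, w4}): φ is false.
  w2 (successors {w0, w1, w2, w4}): φ is true.
  w3 (successors {w1, w2, w3}): φ is false.
  w4 (successors {w0, w1}): φ is true.
Detail at w0 (counterexample):
  At w0: □¬¬(¬r → q) is true, so ¬□¬¬(¬r → q) is false.
    At w0: □¬¬(¬r → q) requires ¬¬(¬r → q) at every successor {w1, w3, w4}.
      At w1: ¬¬(¬r → q) is true.
      At w3: ¬¬(¬r → q) is true.
      At w4: ¬¬(¬r → q) is true.
    So □¬¬(¬r → q) is true at w0.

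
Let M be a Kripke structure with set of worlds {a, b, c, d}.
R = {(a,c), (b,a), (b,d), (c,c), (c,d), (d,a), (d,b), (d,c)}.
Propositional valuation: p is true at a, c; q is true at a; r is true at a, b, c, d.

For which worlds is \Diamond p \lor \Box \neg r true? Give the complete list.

a, b, c, d

Let φ = \Diamond p \lor \Box \neg r. Evaluate φ at each world:
  a (successors {c}): φ is true.
  b (successors {a, d}): φ is true.
  c (successors {c, d}): φ is true.
  d (successors {a, b, c}): φ is true.
For instance, at c:
  At c: \Diamond p is true, \Box \neg r is false, so \Diamond p \lor \Box \neg r is true.
    At c: \Diamond p requires p at some successor in {c, d}.
      p holds at c, so \Diamond p is true at c.
    At c: \Box \neg r requires \neg r at every successor {c, d}.
      \neg r fails at c, so \Box \neg r is false at c.
Satisfying worlds: {a, b, c, d}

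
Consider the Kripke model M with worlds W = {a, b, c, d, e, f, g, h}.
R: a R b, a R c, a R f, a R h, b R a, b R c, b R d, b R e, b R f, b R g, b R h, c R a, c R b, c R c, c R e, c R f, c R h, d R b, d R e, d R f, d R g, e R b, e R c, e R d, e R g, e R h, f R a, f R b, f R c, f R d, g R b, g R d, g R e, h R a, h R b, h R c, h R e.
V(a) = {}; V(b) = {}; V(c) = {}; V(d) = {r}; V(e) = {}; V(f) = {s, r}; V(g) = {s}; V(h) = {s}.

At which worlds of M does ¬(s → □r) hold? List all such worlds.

Let φ = ¬(s → □r). Evaluate φ at each world:
  a (successors {b, c, f, h}): φ is false.
  b (successors {a, c, d, e, f, g, h}): φ is false.
  c (successors {a, b, c, e, f, h}): φ is false.
  d (successors {b, e, f, g}): φ is false.
  e (successors {b, c, d, g, h}): φ is false.
  f (successors {a, b, c, d}): φ is true.
  g (successors {b, d, e}): φ is true.
  h (successors {a, b, c, e}): φ is true.
For instance, at h:
  At h: s → □r is false, so ¬(s → □r) is true.
    At h: s is true, □r is false, so s → □r is false.
      At h: □r requires r at every successor {a, b, c, e}.
        r fails at a, so □r is false at h.
Satisfying worlds: {f, g, h}

f, g, h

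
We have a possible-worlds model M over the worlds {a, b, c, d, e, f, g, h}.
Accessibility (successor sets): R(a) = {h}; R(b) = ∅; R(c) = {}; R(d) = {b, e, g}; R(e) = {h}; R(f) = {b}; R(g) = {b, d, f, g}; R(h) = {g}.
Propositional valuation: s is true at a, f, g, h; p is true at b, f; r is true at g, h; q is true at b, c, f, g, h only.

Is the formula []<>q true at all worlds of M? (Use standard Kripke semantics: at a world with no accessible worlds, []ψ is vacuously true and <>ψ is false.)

Let φ = []<>q. Evaluate φ at each world:
  a (successors {h}): φ is true.
  b (successors ∅): φ is true.
  c (successors ∅): φ is true.
  d (successors {b, e, g}): φ is false.
  e (successors {h}): φ is true.
  f (successors {b}): φ is false.
  g (successors {b, d, f, g}): φ is false.
  h (successors {g}): φ is true.
Detail at d (counterexample):
  At d: []<>q requires <>q at every successor {b, e, g}.
    <>q fails at b, so []<>q is false at d.
      At b: no accessible worlds, so <>q is false.

No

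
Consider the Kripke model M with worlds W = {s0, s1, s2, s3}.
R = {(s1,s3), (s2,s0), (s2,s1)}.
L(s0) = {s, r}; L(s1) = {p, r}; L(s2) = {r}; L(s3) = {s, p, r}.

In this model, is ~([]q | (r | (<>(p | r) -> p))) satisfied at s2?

No

Recall that []ψ holds at a world iff ψ holds at every accessible world, and <>ψ holds iff ψ holds at some accessible world.
At s2: []q | (r | (<>(p | r) -> p)) is true, so ~([]q | (r | (<>(p | r) -> p))) is false.
  At s2: []q is false, r | (<>(p | r) -> p) is true, so []q | (r | (<>(p | r) -> p)) is true.
    At s2: []q requires q at every successor {s0, s1}.
      q fails at s0, so []q is false at s2.
    At s2: r is true, <>(p | r) -> p is false, so r | (<>(p | r) -> p) is true.
      At s2: <>(p | r) is true, p is false, so <>(p | r) -> p is false.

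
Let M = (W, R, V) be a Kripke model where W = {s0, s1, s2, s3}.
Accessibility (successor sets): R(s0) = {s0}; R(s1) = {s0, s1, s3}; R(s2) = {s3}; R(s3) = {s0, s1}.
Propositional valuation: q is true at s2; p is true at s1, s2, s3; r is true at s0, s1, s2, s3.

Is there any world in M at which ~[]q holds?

Yes

Let φ = ~[]q. Evaluate φ at each world:
  s0 (successors {s0}): φ is true.
  s1 (successors {s0, s1, s3}): φ is true.
  s2 (successors {s3}): φ is true.
  s3 (successors {s0, s1}): φ is true.
Detail at s0 (witness):
  At s0: []q is false, so ~[]q is true.
    At s0: []q requires q at every successor {s0}.
      q fails at s0, so []q is false at s0.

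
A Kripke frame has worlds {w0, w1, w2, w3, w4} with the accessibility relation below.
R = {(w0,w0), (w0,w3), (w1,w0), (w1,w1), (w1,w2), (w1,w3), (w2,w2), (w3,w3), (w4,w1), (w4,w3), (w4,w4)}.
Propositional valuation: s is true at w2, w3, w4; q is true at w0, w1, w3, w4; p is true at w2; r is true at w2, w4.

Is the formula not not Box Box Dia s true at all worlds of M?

Yes

Let φ = not not Box Box Dia s. Evaluate φ at each world:
  w0 (successors {w0, w3}): φ is true.
  w1 (successors {w0, w1, w2, w3}): φ is true.
  w2 (successors {w2}): φ is true.
  w3 (successors {w3}): φ is true.
  w4 (successors {w1, w3, w4}): φ is true.
For instance, at w3:
  At w3: not Box Box Dia s is false, so not not Box Box Dia s is true.
    At w3: Box Box Dia s is true, so not Box Box Dia s is false.
      At w3: Box Box Dia s requires Box Dia s at every successor {w3}.
        At w3: Box Dia s is true.
      So Box Box Dia s is true at w3.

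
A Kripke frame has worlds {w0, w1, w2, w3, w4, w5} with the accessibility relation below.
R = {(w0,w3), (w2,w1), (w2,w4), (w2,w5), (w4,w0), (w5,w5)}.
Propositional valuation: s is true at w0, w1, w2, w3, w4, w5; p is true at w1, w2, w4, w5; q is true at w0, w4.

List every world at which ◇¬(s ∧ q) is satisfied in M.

Let φ = ◇¬(s ∧ q). Evaluate φ at each world:
  w0 (successors {w3}): φ is true.
  w1 (successors ∅): φ is false.
  w2 (successors {w1, w4, w5}): φ is true.
  w3 (successors ∅): φ is false.
  w4 (successors {w0}): φ is false.
  w5 (successors {w5}): φ is true.
For instance, at w2:
  At w2: ◇¬(s ∧ q) requires ¬(s ∧ q) at some successor in {w1, w4, w5}.
    ¬(s ∧ q) holds at w1, so ◇¬(s ∧ q) is true at w2.
Satisfying worlds: {w0, w2, w5}

w0, w2, w5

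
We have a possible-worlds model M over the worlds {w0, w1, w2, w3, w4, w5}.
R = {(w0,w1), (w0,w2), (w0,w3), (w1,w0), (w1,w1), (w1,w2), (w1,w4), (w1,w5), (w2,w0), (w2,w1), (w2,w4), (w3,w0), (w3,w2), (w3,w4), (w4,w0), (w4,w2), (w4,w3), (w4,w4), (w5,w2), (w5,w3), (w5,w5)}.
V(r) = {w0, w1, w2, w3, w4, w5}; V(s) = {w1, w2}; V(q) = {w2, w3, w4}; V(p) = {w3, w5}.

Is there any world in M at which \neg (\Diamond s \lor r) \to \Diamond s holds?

Yes

Let φ = \neg (\Diamond s \lor r) \to \Diamond s. Evaluate φ at each world:
  w0 (successors {w1, w2, w3}): φ is true.
  w1 (successors {w0, w1, w2, w4, w5}): φ is true.
  w2 (successors {w0, w1, w4}): φ is true.
  w3 (successors {w0, w2, w4}): φ is true.
  w4 (successors {w0, w2, w3, w4}): φ is true.
  w5 (successors {w2, w3, w5}): φ is true.
Detail at w0 (witness):
  At w0: \neg (\Diamond s \lor r) is false, \Diamond s is true, so \neg (\Diamond s \lor r) \to \Diamond s is true.
    At w0: \Diamond s \lor r is true, so \neg (\Diamond s \lor r) is false.
      At w0: \Diamond s is true, r is true, so \Diamond s \lor r is true.
    At w0: \Diamond s requires s at some successor in {w1, w2, w3}.
      s holds at w1, so \Diamond s is true at w0.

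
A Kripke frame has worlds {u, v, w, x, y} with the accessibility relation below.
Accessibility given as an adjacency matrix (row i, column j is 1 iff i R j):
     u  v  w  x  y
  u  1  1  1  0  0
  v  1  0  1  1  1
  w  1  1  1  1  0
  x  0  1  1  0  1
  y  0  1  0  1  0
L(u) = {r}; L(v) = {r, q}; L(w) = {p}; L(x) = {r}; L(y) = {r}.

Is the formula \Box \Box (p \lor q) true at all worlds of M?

No

Recall that \Box ψ holds at a world iff ψ holds at every accessible world, and \Diamond ψ holds iff ψ holds at some accessible world.
Let φ = \Box \Box (p \lor q). Evaluate φ at each world:
  u (successors {u, v, w}): φ is false.
  v (successors {u, w, x, y}): φ is false.
  w (successors {u, v, w, x}): φ is false.
  x (successors {v, w, y}): φ is false.
  y (successors {v, x}): φ is false.
Detail at u (counterexample):
  At u: \Box \Box (p \lor q) requires \Box (p \lor q) at every successor {u, v, w}.
    \Box (p \lor q) fails at u, so \Box \Box (p \lor q) is false at u.
      At u: \Box (p \lor q) requires p \lor q at every successor {u, v, w}.
        p \lor q fails at u, so \Box (p \lor q) is false at u.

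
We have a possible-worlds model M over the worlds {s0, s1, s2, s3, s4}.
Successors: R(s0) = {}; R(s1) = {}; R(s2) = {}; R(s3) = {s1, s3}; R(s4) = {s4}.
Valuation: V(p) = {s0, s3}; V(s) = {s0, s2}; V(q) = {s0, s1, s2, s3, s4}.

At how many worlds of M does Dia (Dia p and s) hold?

Recall that Dia ψ holds at a world iff ψ holds at some accessible world.
Let φ = Dia (Dia p and s). Evaluate φ at each world:
  s0 (successors ∅): φ is false.
  s1 (successors ∅): φ is false.
  s2 (successors ∅): φ is false.
  s3 (successors {s1, s3}): φ is false.
  s4 (successors {s4}): φ is false.
For instance, at s4:
  At s4: Dia (Dia p and s) requires Dia p and s at some successor in {s4}.
    At s4: Dia p and s is false.
  So Dia (Dia p and s) is false at s4.
Satisfying worlds: none.

0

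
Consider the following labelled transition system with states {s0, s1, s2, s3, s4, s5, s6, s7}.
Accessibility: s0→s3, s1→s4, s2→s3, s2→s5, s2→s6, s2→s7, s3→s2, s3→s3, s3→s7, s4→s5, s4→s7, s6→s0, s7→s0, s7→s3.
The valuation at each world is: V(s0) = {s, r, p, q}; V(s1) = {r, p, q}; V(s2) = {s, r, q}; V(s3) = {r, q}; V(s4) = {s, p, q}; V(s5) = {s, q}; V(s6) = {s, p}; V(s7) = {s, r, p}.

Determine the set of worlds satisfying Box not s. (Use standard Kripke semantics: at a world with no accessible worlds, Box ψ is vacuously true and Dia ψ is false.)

Let φ = Box not s. Evaluate φ at each world:
  s0 (successors {s3}): φ is true.
  s1 (successors {s4}): φ is false.
  s2 (successors {s3, s5, s6, s7}): φ is false.
  s3 (successors {s2, s3, s7}): φ is false.
  s4 (successors {s5, s7}): φ is false.
  s5 (successors ∅): φ is true.
  s6 (successors {s0}): φ is false.
  s7 (successors {s0, s3}): φ is false.
For instance, at s3:
  At s3: Box not s requires not s at every successor {s2, s3, s7}.
    not s fails at s2, so Box not s is false at s3.
Satisfying worlds: {s0, s5}

s0, s5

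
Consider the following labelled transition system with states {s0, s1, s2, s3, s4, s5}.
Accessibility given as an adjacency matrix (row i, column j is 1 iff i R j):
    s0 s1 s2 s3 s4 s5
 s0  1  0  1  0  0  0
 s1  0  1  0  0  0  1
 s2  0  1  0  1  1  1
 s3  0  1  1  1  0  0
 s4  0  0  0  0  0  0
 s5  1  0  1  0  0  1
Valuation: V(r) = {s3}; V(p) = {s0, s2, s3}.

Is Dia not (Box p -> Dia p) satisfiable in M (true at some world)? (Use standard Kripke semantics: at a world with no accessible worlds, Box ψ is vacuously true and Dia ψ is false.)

Let φ = Dia not (Box p -> Dia p). Evaluate φ at each world:
  s0 (successors {s0, s2}): φ is false.
  s1 (successors {s1, s5}): φ is false.
  s2 (successors {s1, s3, s4, s5}): φ is true.
  s3 (successors {s1, s2, s3}): φ is false.
  s4 (successors ∅): φ is false.
  s5 (successors {s0, s2, s5}): φ is false.
Detail at s2 (witness):
  At s2: Dia not (Box p -> Dia p) requires not (Box p -> Dia p) at some successor in {s1, s3, s4, s5}.
    not (Box p -> Dia p) holds at s4, so Dia not (Box p -> Dia p) is true at s2.
      At s4: Box p -> Dia p is false, so not (Box p -> Dia p) is true.

Yes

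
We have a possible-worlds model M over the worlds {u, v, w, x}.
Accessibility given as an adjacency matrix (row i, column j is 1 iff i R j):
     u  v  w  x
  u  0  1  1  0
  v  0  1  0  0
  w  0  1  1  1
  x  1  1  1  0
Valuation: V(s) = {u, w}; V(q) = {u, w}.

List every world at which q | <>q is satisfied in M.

u, w, x

Let φ = q | <>q. Evaluate φ at each world:
  u (successors {v, w}): φ is true.
  v (successors {v}): φ is false.
  w (successors {v, w, x}): φ is true.
  x (successors {u, v, w}): φ is true.
For instance, at w:
  At w: q is true, <>q is true, so q | <>q is true.
    At w: <>q requires q at some successor in {v, w, x}.
      q holds at w, so <>q is true at w.
Satisfying worlds: {u, w, x}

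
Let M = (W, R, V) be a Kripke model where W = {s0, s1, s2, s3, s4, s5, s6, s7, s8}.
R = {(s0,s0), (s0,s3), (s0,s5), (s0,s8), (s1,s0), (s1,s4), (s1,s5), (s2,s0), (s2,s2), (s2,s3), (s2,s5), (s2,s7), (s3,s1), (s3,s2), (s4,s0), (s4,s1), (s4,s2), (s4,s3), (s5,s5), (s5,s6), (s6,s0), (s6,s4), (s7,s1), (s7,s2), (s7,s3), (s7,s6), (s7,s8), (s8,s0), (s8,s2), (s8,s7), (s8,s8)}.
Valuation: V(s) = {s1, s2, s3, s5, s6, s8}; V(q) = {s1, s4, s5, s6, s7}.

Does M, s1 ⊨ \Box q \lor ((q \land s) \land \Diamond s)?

At s1: \Box q is false, (q \land s) \land \Diamond s is true, so \Box q \lor ((q \land s) \land \Diamond s) is true.
  At s1: \Box q requires q at every successor {s0, s4, s5}.
    q fails at s0, so \Box q is false at s1.
  At s1: q \land s is true, \Diamond s is true, so (q \land s) \land \Diamond s is true.
    At s1: \Diamond s requires s at some successor in {s0, s4, s5}.
      s holds at s5, so \Diamond s is true at s1.

Yes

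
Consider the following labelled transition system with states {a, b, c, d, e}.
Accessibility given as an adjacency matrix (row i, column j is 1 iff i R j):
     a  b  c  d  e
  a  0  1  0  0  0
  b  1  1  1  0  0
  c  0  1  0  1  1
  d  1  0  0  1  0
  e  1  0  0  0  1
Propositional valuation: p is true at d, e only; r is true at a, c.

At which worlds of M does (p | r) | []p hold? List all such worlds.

Let φ = (p | r) | []p. Evaluate φ at each world:
  a (successors {b}): φ is true.
  b (successors {a, b, c}): φ is false.
  c (successors {b, d, e}): φ is true.
  d (successors {a, d}): φ is true.
  e (successors {a, e}): φ is true.
For instance, at b:
  At b: p | r is false, []p is false, so (p | r) | []p is false.
    At b: []p requires p at every successor {a, b, c}.
      p fails at a, so []p is false at b.
Satisfying worlds: {a, c, d, e}

a, c, d, e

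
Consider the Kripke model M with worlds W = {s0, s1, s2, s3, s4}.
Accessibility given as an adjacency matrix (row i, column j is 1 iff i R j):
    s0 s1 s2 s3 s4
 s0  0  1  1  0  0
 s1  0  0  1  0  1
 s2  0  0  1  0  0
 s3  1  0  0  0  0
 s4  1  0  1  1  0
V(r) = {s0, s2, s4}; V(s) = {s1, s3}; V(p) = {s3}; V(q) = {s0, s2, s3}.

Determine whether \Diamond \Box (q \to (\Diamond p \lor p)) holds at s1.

No

At s1: \Diamond \Box (q \to (\Diamond p \lor p)) requires \Box (q \to (\Diamond p \lor p)) at some successor in {s2, s4}.
  At s2: \Box (q \to (\Diamond p \lor p)) is false.
  At s4: \Box (q \to (\Diamond p \lor p)) is false.
So \Diamond \Box (q \to (\Diamond p \lor p)) is false at s1.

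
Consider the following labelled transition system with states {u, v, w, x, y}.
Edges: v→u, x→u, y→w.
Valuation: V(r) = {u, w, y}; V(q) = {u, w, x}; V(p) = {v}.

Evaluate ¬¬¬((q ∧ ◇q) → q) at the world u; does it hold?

At u: ¬¬((q ∧ ◇q) → q) is true, so ¬¬¬((q ∧ ◇q) → q) is false.
  At u: ¬((q ∧ ◇q) → q) is false, so ¬¬((q ∧ ◇q) → q) is true.
    At u: (q ∧ ◇q) → q is true, so ¬((q ∧ ◇q) → q) is false.
      At u: q ∧ ◇q is false, q is true, so (q ∧ ◇q) → q is true.

No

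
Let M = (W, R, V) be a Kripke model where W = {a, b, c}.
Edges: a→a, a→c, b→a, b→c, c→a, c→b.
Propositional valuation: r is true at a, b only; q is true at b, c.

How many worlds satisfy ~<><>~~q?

0

Recall that <>ψ holds at a world iff ψ holds at some accessible world.
Let φ = ~<><>~~q. Evaluate φ at each world:
  a (successors {a, c}): φ is false.
  b (successors {a, c}): φ is false.
  c (successors {a, b}): φ is false.
For instance, at a:
  At a: <><>~~q is true, so ~<><>~~q is false.
    At a: <><>~~q requires <>~~q at some successor in {a, c}.
      <>~~q holds at a, so <><>~~q is true at a.
Satisfying worlds: none.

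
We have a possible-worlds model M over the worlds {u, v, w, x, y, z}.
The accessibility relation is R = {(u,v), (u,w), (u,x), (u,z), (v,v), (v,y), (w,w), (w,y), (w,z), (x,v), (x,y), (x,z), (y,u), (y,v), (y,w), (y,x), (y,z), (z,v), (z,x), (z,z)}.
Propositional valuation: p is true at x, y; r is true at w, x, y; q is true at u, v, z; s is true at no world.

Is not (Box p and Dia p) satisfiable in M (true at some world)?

Recall that Box ψ holds at a world iff ψ holds at every accessible world, and Dia ψ holds iff ψ holds at some accessible world.
Let φ = not (Box p and Dia p). Evaluate φ at each world:
  u (successors {v, w, x, z}): φ is true.
  v (successors {v, y}): φ is true.
  w (successors {w, y, z}): φ is true.
  x (successors {v, y, z}): φ is true.
  y (successors {u, v, w, x, z}): φ is true.
  z (successors {v, x, z}): φ is true.
Detail at u (witness):
  At u: Box p and Dia p is false, so not (Box p and Dia p) is true.
    At u: Box p is false, Dia p is true, so Box p and Dia p is false.
      At u: Box p requires p at every successor {v, w, x, z}.
        p fails at v, so Box p is false at u.
      At u: Dia p requires p at some successor in {v, w, x, z}.
        p holds at x, so Dia p is true at u.

Yes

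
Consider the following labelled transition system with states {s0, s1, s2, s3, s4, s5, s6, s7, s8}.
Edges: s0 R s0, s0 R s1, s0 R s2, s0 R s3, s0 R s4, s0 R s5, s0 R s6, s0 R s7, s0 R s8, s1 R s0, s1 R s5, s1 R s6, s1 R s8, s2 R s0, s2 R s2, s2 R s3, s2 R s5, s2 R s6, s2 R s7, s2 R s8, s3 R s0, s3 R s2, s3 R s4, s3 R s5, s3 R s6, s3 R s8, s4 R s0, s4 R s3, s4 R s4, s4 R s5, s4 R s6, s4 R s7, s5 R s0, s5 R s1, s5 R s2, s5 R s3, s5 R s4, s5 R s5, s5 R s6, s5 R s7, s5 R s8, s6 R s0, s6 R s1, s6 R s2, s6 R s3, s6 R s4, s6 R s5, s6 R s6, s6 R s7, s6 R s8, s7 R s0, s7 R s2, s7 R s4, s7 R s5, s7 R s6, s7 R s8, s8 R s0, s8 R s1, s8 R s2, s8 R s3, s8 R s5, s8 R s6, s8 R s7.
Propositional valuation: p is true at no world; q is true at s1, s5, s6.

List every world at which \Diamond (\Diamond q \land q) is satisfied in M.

s0, s1, s2, s3, s4, s5, s6, s7, s8

Let φ = \Diamond (\Diamond q \land q). Evaluate φ at each world:
  s0 (successors {s0, s1, s2, s3, s4, s5, s6, s7, s8}): φ is true.
  s1 (successors {s0, s5, s6, s8}): φ is true.
  s2 (successors {s0, s2, s3, s5, s6, s7, s8}): φ is true.
  s3 (successors {s0, s2, s4, s5, s6, s8}): φ is true.
  s4 (successors {s0, s3, s4, s5, s6, s7}): φ is true.
  s5 (successors {s0, s1, s2, s3, s4, s5, s6, s7, s8}): φ is true.
  s6 (successors {s0, s1, s2, s3, s4, s5, s6, s7, s8}): φ is true.
  s7 (successors {s0, s2, s4, s5, s6, s8}): φ is true.
  s8 (successors {s0, s1, s2, s3, s5, s6, s7}): φ is true.
For instance, at s7:
  At s7: \Diamond (\Diamond q \land q) requires \Diamond q \land q at some successor in {s0, s2, s4, s5, s6, s8}.
    \Diamond q \land q holds at s5, so \Diamond (\Diamond q \land q) is true at s7.
      At s5: \Diamond q is true, q is true, so \Diamond q \land q is true.
Satisfying worlds: {s0, s1, s2, s3, s4, s5, s6, s7, s8}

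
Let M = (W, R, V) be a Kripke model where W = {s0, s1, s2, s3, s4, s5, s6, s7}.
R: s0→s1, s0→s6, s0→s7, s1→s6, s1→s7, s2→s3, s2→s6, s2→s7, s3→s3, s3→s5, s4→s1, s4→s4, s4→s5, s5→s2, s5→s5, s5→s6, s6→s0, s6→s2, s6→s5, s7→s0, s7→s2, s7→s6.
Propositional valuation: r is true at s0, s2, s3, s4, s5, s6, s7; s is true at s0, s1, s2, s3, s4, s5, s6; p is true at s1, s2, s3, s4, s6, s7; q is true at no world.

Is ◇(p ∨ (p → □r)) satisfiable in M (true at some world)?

Yes

Let φ = ◇(p ∨ (p → □r)). Evaluate φ at each world:
  s0 (successors {s1, s6, s7}): φ is true.
  s1 (successors {s6, s7}): φ is true.
  s2 (successors {s3, s6, s7}): φ is true.
  s3 (successors {s3, s5}): φ is true.
  s4 (successors {s1, s4, s5}): φ is true.
  s5 (successors {s2, s5, s6}): φ is true.
  s6 (successors {s0, s2, s5}): φ is true.
  s7 (successors {s0, s2, s6}): φ is true.
Detail at s0 (witness):
  At s0: ◇(p ∨ (p → □r)) requires p ∨ (p → □r) at some successor in {s1, s6, s7}.
    p ∨ (p → □r) holds at s1, so ◇(p ∨ (p → □r)) is true at s0.
      At s1: p is true, p → □r is true, so p ∨ (p → □r) is true.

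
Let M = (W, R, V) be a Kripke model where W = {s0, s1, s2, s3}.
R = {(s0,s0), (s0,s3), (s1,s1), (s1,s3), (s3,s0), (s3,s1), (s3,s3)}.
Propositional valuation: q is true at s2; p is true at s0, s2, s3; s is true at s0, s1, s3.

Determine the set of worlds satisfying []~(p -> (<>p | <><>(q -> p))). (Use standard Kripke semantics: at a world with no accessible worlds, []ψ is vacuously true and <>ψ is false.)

s2

Let φ = []~(p -> (<>p | <><>(q -> p))). Evaluate φ at each world:
  s0 (successors {s0, s3}): φ is false.
  s1 (successors {s1, s3}): φ is false.
  s2 (successors ∅): φ is true.
  s3 (successors {s0, s1, s3}): φ is false.
For instance, at s0:
  At s0: []~(p -> (<>p | <><>(q -> p))) requires ~(p -> (<>p | <><>(q -> p))) at every successor {s0, s3}.
    ~(p -> (<>p | <><>(q -> p))) fails at s0, so []~(p -> (<>p | <><>(q -> p))) is false at s0.
      At s0: p -> (<>p | <><>(q -> p)) is true, so ~(p -> (<>p | <><>(q -> p))) is false.
Satisfying worlds: {s2}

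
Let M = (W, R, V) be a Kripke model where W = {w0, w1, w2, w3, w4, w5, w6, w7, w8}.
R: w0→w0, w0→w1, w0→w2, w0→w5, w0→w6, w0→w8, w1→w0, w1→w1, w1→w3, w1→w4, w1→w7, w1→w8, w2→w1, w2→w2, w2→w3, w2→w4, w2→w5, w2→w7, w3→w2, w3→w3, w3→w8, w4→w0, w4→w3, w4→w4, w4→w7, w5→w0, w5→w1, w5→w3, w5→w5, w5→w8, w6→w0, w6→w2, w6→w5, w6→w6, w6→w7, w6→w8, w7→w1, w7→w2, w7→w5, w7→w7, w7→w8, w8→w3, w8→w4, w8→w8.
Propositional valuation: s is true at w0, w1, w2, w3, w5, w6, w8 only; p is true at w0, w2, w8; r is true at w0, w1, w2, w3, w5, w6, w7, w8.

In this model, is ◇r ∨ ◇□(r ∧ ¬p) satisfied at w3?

Yes

At w3: ◇r is true, ◇□(r ∧ ¬p) is false, so ◇r ∨ ◇□(r ∧ ¬p) is true.
  At w3: ◇r requires r at some successor in {w2, w3, w8}.
    r holds at w2, so ◇r is true at w3.
  At w3: ◇□(r ∧ ¬p) requires □(r ∧ ¬p) at some successor in {w2, w3, w8}.
    At w2: □(r ∧ ¬p) is false.
    At w3: □(r ∧ ¬p) is false.
    At w8: □(r ∧ ¬p) is false.
  So ◇□(r ∧ ¬p) is false at w3.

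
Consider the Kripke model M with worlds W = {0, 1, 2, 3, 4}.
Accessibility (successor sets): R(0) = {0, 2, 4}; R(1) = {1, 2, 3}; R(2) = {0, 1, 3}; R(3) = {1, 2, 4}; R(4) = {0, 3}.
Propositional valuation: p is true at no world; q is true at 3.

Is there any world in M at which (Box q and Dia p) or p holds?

No

Let φ = (Box q and Dia p) or p. Evaluate φ at each world:
  0 (successors {0, 2, 4}): φ is false.
  1 (successors {1, 2, 3}): φ is false.
  2 (successors {0, 1, 3}): φ is false.
  3 (successors {1, 2, 4}): φ is false.
  4 (successors {0, 3}): φ is false.
For instance, at 3:
  At 3: Box q and Dia p is false, p is false, so (Box q and Dia p) or p is false.
    At 3: Box q is false, Dia p is false, so Box q and Dia p is false.
      At 3: Box q requires q at every successor {1, 2, 4}.
        q fails at 1, so Box q is false at 3.
      At 3: Dia p requires p at some successor in {1, 2, 4}.
        At 1: p is false.
        At 2: p is false.
        At 4: p is false.
      So Dia p is false at 3.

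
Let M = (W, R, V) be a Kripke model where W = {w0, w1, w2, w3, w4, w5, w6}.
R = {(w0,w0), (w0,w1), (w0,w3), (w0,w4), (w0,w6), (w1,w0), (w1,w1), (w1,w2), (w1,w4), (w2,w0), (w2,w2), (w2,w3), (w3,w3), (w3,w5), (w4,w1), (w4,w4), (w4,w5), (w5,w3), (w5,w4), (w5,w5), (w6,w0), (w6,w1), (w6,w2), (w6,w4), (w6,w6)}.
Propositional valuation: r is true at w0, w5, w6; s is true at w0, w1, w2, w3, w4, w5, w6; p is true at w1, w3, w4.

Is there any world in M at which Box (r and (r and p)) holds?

No

Let φ = Box (r and (r and p)). Evaluate φ at each world:
  w0 (successors {w0, w1, w3, w4, w6}): φ is false.
  w1 (successors {w0, w1, w2, w4}): φ is false.
  w2 (successors {w0, w2, w3}): φ is false.
  w3 (successors {w3, w5}): φ is false.
  w4 (successors {w1, w4, w5}): φ is false.
  w5 (successors {w3, w4, w5}): φ is false.
  w6 (successors {w0, w1, w2, w4, w6}): φ is false.
For instance, at w2:
  At w2: Box (r and (r and p)) requires r and (r and p) at every successor {w0, w2, w3}.
    r and (r and p) fails at w0, so Box (r and (r and p)) is false at w2.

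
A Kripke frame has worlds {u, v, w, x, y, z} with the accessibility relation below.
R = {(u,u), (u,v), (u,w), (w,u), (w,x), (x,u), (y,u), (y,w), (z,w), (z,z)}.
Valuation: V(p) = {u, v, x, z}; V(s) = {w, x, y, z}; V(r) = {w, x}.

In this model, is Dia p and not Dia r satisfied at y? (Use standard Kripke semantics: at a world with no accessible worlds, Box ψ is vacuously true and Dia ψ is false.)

At y: Dia p is true, not Dia r is false, so Dia p and not Dia r is false.
  At y: Dia p requires p at some successor in {u, w}.
    p holds at u, so Dia p is true at y.
  At y: Dia r is true, so not Dia r is false.
    At y: Dia r requires r at some successor in {u, w}.
      r holds at w, so Dia r is true at y.

No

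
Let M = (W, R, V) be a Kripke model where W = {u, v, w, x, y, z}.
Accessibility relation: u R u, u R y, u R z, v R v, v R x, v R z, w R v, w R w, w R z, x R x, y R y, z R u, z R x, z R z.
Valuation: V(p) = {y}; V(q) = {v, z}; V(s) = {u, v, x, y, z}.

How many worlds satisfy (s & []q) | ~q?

4

Recall that []ψ holds at a world iff ψ holds at every accessible world, and <>ψ holds iff ψ holds at some accessible world.
Let φ = (s & []q) | ~q. Evaluate φ at each world:
  u (successors {u, y, z}): φ is true.
  v (successors {v, x, z}): φ is false.
  w (successors {v, w, z}): φ is true.
  x (successors {x}): φ is true.
  y (successors {y}): φ is true.
  z (successors {u, x, z}): φ is false.
For instance, at x:
  At x: s & []q is false, ~q is true, so (s & []q) | ~q is true.
    At x: s is true, []q is false, so s & []q is false.
      At x: []q requires q at every successor {x}.
        q fails at x, so []q is false at x.
Satisfying worlds: {u, w, x, y}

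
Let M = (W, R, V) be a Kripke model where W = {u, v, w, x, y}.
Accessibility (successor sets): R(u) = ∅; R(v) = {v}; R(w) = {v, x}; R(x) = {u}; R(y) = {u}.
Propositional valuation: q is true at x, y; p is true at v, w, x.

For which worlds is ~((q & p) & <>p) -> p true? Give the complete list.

v, w, x

Recall that <>ψ holds at a world iff ψ holds at some accessible world.
Let φ = ~((q & p) & <>p) -> p. Evaluate φ at each world:
  u (successors ∅): φ is false.
  v (successors {v}): φ is true.
  w (successors {v, x}): φ is true.
  x (successors {u}): φ is true.
  y (successors {u}): φ is false.
For instance, at x:
  At x: ~((q & p) & <>p) is true, p is true, so ~((q & p) & <>p) -> p is true.
    At x: (q & p) & <>p is false, so ~((q & p) & <>p) is true.
      At x: q & p is true, <>p is false, so (q & p) & <>p is false.
Satisfying worlds: {v, w, x}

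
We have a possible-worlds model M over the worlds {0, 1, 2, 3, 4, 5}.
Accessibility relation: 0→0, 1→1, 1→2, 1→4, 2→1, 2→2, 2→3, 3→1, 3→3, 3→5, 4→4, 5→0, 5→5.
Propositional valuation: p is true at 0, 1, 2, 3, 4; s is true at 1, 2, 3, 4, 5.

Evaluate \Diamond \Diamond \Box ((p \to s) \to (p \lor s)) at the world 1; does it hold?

Recall that \Box ψ holds at a world iff ψ holds at every accessible world, and \Diamond ψ holds iff ψ holds at some accessible world.
At 1: \Diamond \Diamond \Box ((p \to s) \to (p \lor s)) requires \Diamond \Box ((p \to s) \to (p \lor s)) at some successor in {1, 2, 4}.
  \Diamond \Box ((p \to s) \to (p \lor s)) holds at 1, so \Diamond \Diamond \Box ((p \to s) \to (p \lor s)) is true at 1.
    At 1: \Diamond \Box ((p \to s) \to (p \lor s)) requires \Box ((p \to s) \to (p \lor s)) at some successor in {1, 2, 4}.
      \Box ((p \to s) \to (p \lor s)) holds at 1, so \Diamond \Box ((p \to s) \to (p \lor s)) is true at 1.

Yes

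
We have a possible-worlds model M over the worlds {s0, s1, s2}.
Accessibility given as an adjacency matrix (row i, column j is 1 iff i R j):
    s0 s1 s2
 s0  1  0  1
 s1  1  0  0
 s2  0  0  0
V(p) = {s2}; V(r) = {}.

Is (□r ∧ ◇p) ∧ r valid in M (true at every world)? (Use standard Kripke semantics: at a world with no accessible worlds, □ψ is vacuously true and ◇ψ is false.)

No

Let φ = (□r ∧ ◇p) ∧ r. Evaluate φ at each world:
  s0 (successors {s0, s2}): φ is false.
  s1 (successors {s0}): φ is false.
  s2 (successors ∅): φ is false.
Detail at s0 (counterexample):
  At s0: □r ∧ ◇p is false, r is false, so (□r ∧ ◇p) ∧ r is false.
    At s0: □r is false, ◇p is true, so □r ∧ ◇p is false.
      At s0: □r requires r at every successor {s0, s2}.
        r fails at s0, so □r is false at s0.
      At s0: ◇p requires p at some successor in {s0, s2}.
        p holds at s2, so ◇p is true at s0.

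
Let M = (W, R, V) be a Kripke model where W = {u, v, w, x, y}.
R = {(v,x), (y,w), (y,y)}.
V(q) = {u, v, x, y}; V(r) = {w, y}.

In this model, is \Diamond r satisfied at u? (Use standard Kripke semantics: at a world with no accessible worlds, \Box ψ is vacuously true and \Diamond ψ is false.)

Recall that \Diamond ψ holds at a world iff ψ holds at some accessible world.
At u: no accessible worlds, so \Diamond r is false.

No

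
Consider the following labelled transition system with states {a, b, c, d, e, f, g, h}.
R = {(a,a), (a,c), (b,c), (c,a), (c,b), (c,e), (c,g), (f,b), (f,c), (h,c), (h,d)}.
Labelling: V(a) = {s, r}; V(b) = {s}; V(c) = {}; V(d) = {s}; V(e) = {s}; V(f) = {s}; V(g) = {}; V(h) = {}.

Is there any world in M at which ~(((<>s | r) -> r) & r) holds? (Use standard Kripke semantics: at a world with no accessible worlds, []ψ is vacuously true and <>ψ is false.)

Yes

Let φ = ~(((<>s | r) -> r) & r). Evaluate φ at each world:
  a (successors {a, c}): φ is false.
  b (successors {c}): φ is true.
  c (successors {a, b, e, g}): φ is true.
  d (successors ∅): φ is true.
  e (successors ∅): φ is true.
  f (successors {b, c}): φ is true.
  g (successors ∅): φ is true.
  h (successors {c, d}): φ is true.
Detail at b (witness):
  At b: ((<>s | r) -> r) & r is false, so ~(((<>s | r) -> r) & r) is true.
    At b: (<>s | r) -> r is true, r is false, so ((<>s | r) -> r) & r is false.
      At b: <>s | r is false, r is false, so (<>s | r) -> r is true.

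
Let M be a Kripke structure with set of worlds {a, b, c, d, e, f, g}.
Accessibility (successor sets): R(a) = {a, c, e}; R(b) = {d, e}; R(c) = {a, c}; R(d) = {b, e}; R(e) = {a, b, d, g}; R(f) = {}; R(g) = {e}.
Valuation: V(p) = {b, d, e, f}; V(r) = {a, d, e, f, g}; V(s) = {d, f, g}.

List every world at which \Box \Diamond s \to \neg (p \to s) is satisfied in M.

Recall that \Box ψ holds at a world iff ψ holds at every accessible world, and \Diamond ψ holds iff ψ holds at some accessible world.
Let φ = \Box \Diamond s \to \neg (p \to s). Evaluate φ at each world:
  a (successors {a, c, e}): φ is true.
  b (successors {d, e}): φ is true.
  c (successors {a, c}): φ is true.
  d (successors {b, e}): φ is false.
  e (successors {a, b, d, g}): φ is true.
  f (successors ∅): φ is false.
  g (successors {e}): φ is false.
For instance, at c:
  At c: \Box \Diamond s is false, \neg (p \to s) is false, so \Box \Diamond s \to \neg (p \to s) is true.
    At c: \Box \Diamond s requires \Diamond s at every successor {a, c}.
      \Diamond s fails at a, so \Box \Diamond s is false at c.
Satisfying worlds: {a, b, c, e}

a, b, c, e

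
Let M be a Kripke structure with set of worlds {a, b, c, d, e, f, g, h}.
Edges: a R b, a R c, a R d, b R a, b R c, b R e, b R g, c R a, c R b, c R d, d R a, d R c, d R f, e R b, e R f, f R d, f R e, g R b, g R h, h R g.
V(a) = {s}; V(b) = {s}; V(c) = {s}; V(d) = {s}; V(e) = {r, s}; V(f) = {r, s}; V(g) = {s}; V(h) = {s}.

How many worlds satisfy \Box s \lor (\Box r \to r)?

8

Recall that \Box ψ holds at a world iff ψ holds at every accessible world, and \Diamond ψ holds iff ψ holds at some accessible world.
Let φ = \Box s \lor (\Box r \to r). Evaluate φ at each world:
  a (successors {b, c, d}): φ is true.
  b (successors {a, c, e, g}): φ is true.
  c (successors {a, b, d}): φ is true.
  d (successors {a, c, f}): φ is true.
  e (successors {b, f}): φ is true.
  f (successors {d, e}): φ is true.
  g (successors {b, h}): φ is true.
  h (successors {g}): φ is true.
For instance, at f:
  At f: \Box s is true, \Box r \to r is true, so \Box s \lor (\Box r \to r) is true.
    At f: \Box s requires s at every successor {d, e}.
      At d: s is true.
      At e: s is true.
    So \Box s is true at f.
    At f: \Box r is false, r is true, so \Box r \to r is true.
      At f: \Box r requires r at every successor {d, e}.
        r fails at d, so \Box r is false at f.
Satisfying worlds: {a, b, c, d, e, f, g, h}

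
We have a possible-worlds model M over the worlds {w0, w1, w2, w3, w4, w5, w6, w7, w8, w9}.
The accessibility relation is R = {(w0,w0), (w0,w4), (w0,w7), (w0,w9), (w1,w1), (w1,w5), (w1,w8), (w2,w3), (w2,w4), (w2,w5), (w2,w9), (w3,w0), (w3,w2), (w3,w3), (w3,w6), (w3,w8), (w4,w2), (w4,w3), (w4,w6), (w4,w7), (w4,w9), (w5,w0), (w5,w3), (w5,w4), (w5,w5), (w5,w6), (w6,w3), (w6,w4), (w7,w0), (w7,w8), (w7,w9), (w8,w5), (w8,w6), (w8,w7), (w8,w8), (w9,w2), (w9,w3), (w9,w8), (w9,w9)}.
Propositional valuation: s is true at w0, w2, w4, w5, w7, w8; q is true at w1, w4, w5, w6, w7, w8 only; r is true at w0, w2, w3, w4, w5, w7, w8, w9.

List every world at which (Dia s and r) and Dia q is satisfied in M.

w0, w2, w3, w4, w5, w7, w8, w9

Let φ = (Dia s and r) and Dia q. Evaluate φ at each world:
  w0 (successors {w0, w4, w7, w9}): φ is true.
  w1 (successors {w1, w5, w8}): φ is false.
  w2 (successors {w3, w4, w5, w9}): φ is true.
  w3 (successors {w0, w2, w3, w6, w8}): φ is true.
  w4 (successors {w2, w3, w6, w7, w9}): φ is true.
  w5 (successors {w0, w3, w4, w5, w6}): φ is true.
  w6 (successors {w3, w4}): φ is false.
  w7 (successors {w0, w8, w9}): φ is true.
  w8 (successors {w5, w6, w7, w8}): φ is true.
  w9 (successors {w2, w3, w8, w9}): φ is true.
For instance, at w6:
  At w6: Dia s and r is false, Dia q is true, so (Dia s and r) and Dia q is false.
    At w6: Dia s is true, r is false, so Dia s and r is false.
      At w6: Dia s requires s at some successor in {w3, w4}.
        s holds at w4, so Dia s is true at w6.
    At w6: Dia q requires q at some successor in {w3, w4}.
      q holds at w4, so Dia q is true at w6.
Satisfying worlds: {w0, w2, w3, w4, w5, w7, w8, w9}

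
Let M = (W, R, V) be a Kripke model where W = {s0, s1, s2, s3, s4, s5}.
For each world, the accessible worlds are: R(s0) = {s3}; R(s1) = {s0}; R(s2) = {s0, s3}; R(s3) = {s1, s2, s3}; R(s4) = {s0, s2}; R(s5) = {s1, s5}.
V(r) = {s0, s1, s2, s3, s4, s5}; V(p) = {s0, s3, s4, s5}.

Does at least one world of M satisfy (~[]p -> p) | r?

Yes

Let φ = (~[]p -> p) | r. Evaluate φ at each world:
  s0 (successors {s3}): φ is true.
  s1 (successors {s0}): φ is true.
  s2 (successors {s0, s3}): φ is true.
  s3 (successors {s1, s2, s3}): φ is true.
  s4 (successors {s0, s2}): φ is true.
  s5 (successors {s1, s5}): φ is true.
Detail at s0 (witness):
  At s0: ~[]p -> p is true, r is true, so (~[]p -> p) | r is true.
    At s0: ~[]p is false, p is true, so ~[]p -> p is true.
      At s0: []p is true, so ~[]p is false.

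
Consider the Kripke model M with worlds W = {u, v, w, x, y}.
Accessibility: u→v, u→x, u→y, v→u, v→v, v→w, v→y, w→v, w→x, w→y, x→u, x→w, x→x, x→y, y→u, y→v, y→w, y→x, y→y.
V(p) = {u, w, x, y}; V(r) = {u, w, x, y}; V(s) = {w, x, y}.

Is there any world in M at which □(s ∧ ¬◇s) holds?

Recall that □ψ holds at a world iff ψ holds at every accessible world, and ◇ψ holds iff ψ holds at some accessible world.
Let φ = □(s ∧ ¬◇s). Evaluate φ at each world:
  u (successors {v, x, y}): φ is false.
  v (successors {u, v, w, y}): φ is false.
  w (successors {v, x, y}): φ is false.
  x (successors {u, w, x, y}): φ is false.
  y (successors {u, v, w, x, y}): φ is false.
For instance, at y:
  At y: □(s ∧ ¬◇s) requires s ∧ ¬◇s at every successor {u, v, w, x, y}.
    s ∧ ¬◇s fails at u, so □(s ∧ ¬◇s) is false at y.
      At u: s is false, ¬◇s is false, so s ∧ ¬◇s is false.

No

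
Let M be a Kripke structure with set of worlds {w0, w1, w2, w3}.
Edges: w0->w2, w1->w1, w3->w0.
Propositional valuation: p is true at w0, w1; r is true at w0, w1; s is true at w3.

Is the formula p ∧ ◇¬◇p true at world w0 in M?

Yes

At w0: p is true, ◇¬◇p is true, so p ∧ ◇¬◇p is true.
  At w0: ◇¬◇p requires ¬◇p at some successor in {w2}.
    ¬◇p holds at w2, so ◇¬◇p is true at w0.
      At w2: ◇p is false, so ¬◇p is true.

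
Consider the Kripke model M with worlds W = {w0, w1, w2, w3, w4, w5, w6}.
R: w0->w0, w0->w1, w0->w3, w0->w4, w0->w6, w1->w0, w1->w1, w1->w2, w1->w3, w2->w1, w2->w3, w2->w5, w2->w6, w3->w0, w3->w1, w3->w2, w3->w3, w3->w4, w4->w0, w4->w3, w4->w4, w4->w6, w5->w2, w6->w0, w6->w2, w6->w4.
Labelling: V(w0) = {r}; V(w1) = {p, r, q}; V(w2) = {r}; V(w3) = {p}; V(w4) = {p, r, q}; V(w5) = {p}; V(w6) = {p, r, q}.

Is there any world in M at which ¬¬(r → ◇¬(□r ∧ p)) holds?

Yes

Recall that □ψ holds at a world iff ψ holds at every accessible world, and ◇ψ holds iff ψ holds at some accessible world.
Let φ = ¬¬(r → ◇¬(□r ∧ p)). Evaluate φ at each world:
  w0 (successors {w0, w1, w3, w4, w6}): φ is true.
  w1 (successors {w0, w1, w2, w3}): φ is true.
  w2 (successors {w1, w3, w5, w6}): φ is true.
  w3 (successors {w0, w1, w2, w3, w4}): φ is true.
  w4 (successors {w0, w3, w4, w6}): φ is true.
  w5 (successors {w2}): φ is true.
  w6 (successors {w0, w2, w4}): φ is true.
Detail at w0 (witness):
  At w0: ¬(r → ◇¬(□r ∧ p)) is false, so ¬¬(r → ◇¬(□r ∧ p)) is true.
    At w0: r → ◇¬(□r ∧ p) is true, so ¬(r → ◇¬(□r ∧ p)) is false.
      At w0: r is true, ◇¬(□r ∧ p) is true, so r → ◇¬(□r ∧ p) is true.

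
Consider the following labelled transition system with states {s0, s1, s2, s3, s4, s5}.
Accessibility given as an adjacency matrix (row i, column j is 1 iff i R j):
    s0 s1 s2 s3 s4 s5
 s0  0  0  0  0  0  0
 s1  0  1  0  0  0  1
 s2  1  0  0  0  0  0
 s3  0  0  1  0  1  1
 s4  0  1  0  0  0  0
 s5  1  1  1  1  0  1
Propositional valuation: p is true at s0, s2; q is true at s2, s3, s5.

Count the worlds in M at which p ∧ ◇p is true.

Let φ = p ∧ ◇p. Evaluate φ at each world:
  s0 (successors ∅): φ is false.
  s1 (successors {s1, s5}): φ is false.
  s2 (successors {s0}): φ is true.
  s3 (successors {s2, s4, s5}): φ is false.
  s4 (successors {s1}): φ is false.
  s5 (successors {s0, s1, s2, s3, s5}): φ is false.
For instance, at s5:
  At s5: p is false, ◇p is true, so p ∧ ◇p is false.
    At s5: ◇p requires p at some successor in {s0, s1, s2, s3, s5}.
      p holds at s0, so ◇p is true at s5.
Satisfying worlds: {s2}

1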